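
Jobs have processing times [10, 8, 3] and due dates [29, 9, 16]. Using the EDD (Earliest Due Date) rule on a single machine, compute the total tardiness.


Sort by due date (EDD order): [(8, 9), (3, 16), (10, 29)]
Compute completion times and tardiness:
  Job 1: p=8, d=9, C=8, tardiness=max(0,8-9)=0
  Job 2: p=3, d=16, C=11, tardiness=max(0,11-16)=0
  Job 3: p=10, d=29, C=21, tardiness=max(0,21-29)=0
Total tardiness = 0

0


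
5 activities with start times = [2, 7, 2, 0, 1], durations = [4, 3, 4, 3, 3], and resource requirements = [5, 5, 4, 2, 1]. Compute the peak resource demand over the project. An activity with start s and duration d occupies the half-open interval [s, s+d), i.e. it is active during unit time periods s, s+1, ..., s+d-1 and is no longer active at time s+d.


Each activity i is active on [start_i, start_i + duration_i).
Compute total resource usage per time slot:
  t=0: active resources = [2], total = 2
  t=1: active resources = [2, 1], total = 3
  t=2: active resources = [5, 4, 2, 1], total = 12
  t=3: active resources = [5, 4, 1], total = 10
  t=4: active resources = [5, 4], total = 9
  t=5: active resources = [5, 4], total = 9
  t=6: active resources = [], total = 0
  t=7: active resources = [5], total = 5
  t=8: active resources = [5], total = 5
  t=9: active resources = [5], total = 5
Peak resource demand = 12

12


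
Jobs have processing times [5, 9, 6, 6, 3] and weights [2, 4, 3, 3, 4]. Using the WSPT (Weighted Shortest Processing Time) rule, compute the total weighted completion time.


Compute p/w ratios and sort ascending (WSPT): [(3, 4), (6, 3), (6, 3), (9, 4), (5, 2)]
Compute weighted completion times:
  Job (p=3,w=4): C=3, w*C=4*3=12
  Job (p=6,w=3): C=9, w*C=3*9=27
  Job (p=6,w=3): C=15, w*C=3*15=45
  Job (p=9,w=4): C=24, w*C=4*24=96
  Job (p=5,w=2): C=29, w*C=2*29=58
Total weighted completion time = 238

238


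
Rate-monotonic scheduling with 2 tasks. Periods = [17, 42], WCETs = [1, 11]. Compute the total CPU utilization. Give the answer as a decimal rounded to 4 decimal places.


Compute individual utilizations (exact fractions):
  Task 1: C/T = 1/17 (approx. 0.0588)
  Task 2: C/T = 11/42 (approx. 0.2619)
Total utilization U = 1/17 + 11/42 = 229/714
Rounded to 4 decimal places: U = 0.3207
RM (Liu & Layland) bound for 2 tasks = 0.828427; compare with U = 229/714 (approx. 0.320728)
U <= bound, so schedulable by RM sufficient condition.

0.3207


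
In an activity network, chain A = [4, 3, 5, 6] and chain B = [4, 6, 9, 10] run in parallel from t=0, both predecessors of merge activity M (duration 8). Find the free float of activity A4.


ES(A4) = sum of predecessors on chain A = 12
EF(A4) = ES + duration = 12 + 6 = 18
Successor of A4 is M. ES(M) = max(sum(A), sum(B)) = max(18, 29) = 29
Free float = ES(successor) - EF(current) = 29 - 18 = 11

11


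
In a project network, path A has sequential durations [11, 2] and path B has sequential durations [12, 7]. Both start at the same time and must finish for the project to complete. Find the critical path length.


Path A total = 11 + 2 = 13
Path B total = 12 + 7 = 19
Critical path = longest path = max(13, 19) = 19

19


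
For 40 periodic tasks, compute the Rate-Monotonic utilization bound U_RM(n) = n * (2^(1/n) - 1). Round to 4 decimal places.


Compute 2^(1/40) = 1.0174796921
Subtract 1: 1.0174796921 - 1 = 0.0174796921
Multiply by n: 40 * 0.0174796921 = 0.6991876840
Round to 4 dp: 0.6992

0.6992


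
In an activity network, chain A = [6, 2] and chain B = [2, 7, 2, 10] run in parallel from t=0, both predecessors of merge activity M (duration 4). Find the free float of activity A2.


ES(A2) = sum of predecessors on chain A = 6
EF(A2) = ES + duration = 6 + 2 = 8
Successor of A2 is M. ES(M) = max(sum(A), sum(B)) = max(8, 21) = 21
Free float = ES(successor) - EF(current) = 21 - 8 = 13

13


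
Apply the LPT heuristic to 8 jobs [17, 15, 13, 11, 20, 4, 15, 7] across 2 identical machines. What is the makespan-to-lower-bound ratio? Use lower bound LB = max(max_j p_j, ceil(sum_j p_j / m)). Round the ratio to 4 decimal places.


LPT order: [20, 17, 15, 15, 13, 11, 7, 4]
Machine loads after assignment: [50, 52]
LPT makespan = 52
Lower bound = max(max_job, ceil(total/2)) = max(20, 51) = 51
Ratio = 52 / 51 = 1.0196

1.0196


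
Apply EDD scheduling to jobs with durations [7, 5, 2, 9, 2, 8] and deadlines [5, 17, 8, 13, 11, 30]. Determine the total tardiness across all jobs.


Sort by due date (EDD order): [(7, 5), (2, 8), (2, 11), (9, 13), (5, 17), (8, 30)]
Compute completion times and tardiness:
  Job 1: p=7, d=5, C=7, tardiness=max(0,7-5)=2
  Job 2: p=2, d=8, C=9, tardiness=max(0,9-8)=1
  Job 3: p=2, d=11, C=11, tardiness=max(0,11-11)=0
  Job 4: p=9, d=13, C=20, tardiness=max(0,20-13)=7
  Job 5: p=5, d=17, C=25, tardiness=max(0,25-17)=8
  Job 6: p=8, d=30, C=33, tardiness=max(0,33-30)=3
Total tardiness = 21

21


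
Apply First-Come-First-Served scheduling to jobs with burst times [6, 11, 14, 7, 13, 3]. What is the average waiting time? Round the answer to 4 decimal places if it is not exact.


FCFS order (as given): [6, 11, 14, 7, 13, 3]
Waiting times:
  Job 1: wait = 0
  Job 2: wait = 6
  Job 3: wait = 17
  Job 4: wait = 31
  Job 5: wait = 38
  Job 6: wait = 51
Sum of waiting times = 143
Average waiting time = 143/6 = 23.8333

23.8333


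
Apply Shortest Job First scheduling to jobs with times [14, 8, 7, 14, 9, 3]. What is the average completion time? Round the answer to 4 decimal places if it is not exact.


SJF order (ascending): [3, 7, 8, 9, 14, 14]
Completion times:
  Job 1: burst=3, C=3
  Job 2: burst=7, C=10
  Job 3: burst=8, C=18
  Job 4: burst=9, C=27
  Job 5: burst=14, C=41
  Job 6: burst=14, C=55
Average completion = 154/6 = 25.6667

25.6667


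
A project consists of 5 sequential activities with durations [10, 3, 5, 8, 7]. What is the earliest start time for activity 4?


Activity 4 starts after activities 1 through 3 complete.
Predecessor durations: [10, 3, 5]
ES = 10 + 3 + 5 = 18

18


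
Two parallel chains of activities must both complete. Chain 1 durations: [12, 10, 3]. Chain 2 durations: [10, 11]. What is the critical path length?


Path A total = 12 + 10 + 3 = 25
Path B total = 10 + 11 = 21
Critical path = longest path = max(25, 21) = 25

25


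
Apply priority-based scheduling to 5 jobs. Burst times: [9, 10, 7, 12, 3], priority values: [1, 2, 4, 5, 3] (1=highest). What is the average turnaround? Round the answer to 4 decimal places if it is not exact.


Sort by priority (ascending = highest first):
Order: [(1, 9), (2, 10), (3, 3), (4, 7), (5, 12)]
Completion times:
  Priority 1, burst=9, C=9
  Priority 2, burst=10, C=19
  Priority 3, burst=3, C=22
  Priority 4, burst=7, C=29
  Priority 5, burst=12, C=41
Average turnaround = 120/5 = 24.0

24.0


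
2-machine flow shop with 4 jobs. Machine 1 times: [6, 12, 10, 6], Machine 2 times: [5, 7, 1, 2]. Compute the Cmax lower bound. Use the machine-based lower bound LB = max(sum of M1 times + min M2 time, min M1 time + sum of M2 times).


LB1 = sum(M1 times) + min(M2 times) = 34 + 1 = 35
LB2 = min(M1 times) + sum(M2 times) = 6 + 15 = 21
Lower bound = max(LB1, LB2) = max(35, 21) = 35

35


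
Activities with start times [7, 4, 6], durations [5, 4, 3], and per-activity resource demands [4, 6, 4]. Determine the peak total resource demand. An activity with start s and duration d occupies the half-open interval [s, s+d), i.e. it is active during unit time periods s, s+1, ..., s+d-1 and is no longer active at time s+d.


Each activity i is active on [start_i, start_i + duration_i).
Compute total resource usage per time slot:
  t=0: active resources = [], total = 0
  t=1: active resources = [], total = 0
  t=2: active resources = [], total = 0
  t=3: active resources = [], total = 0
  t=4: active resources = [6], total = 6
  t=5: active resources = [6], total = 6
  t=6: active resources = [6, 4], total = 10
  t=7: active resources = [4, 6, 4], total = 14
  t=8: active resources = [4, 4], total = 8
  t=9: active resources = [4], total = 4
  t=10: active resources = [4], total = 4
  t=11: active resources = [4], total = 4
Peak resource demand = 14

14


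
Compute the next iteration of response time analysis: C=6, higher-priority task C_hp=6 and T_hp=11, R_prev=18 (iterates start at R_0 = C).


R_next = C + ceil(R_prev / T_hp) * C_hp
ceil(18 / 11) = ceil(1.6364) = 2
Interference = 2 * 6 = 12
R_next = 6 + 12 = 18
R_next = R_prev, so the iteration has converged (response time = 18).

18


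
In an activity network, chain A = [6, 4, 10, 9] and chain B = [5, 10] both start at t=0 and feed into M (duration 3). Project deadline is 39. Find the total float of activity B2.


Forward pass: ES(B2) = sum of predecessors on chain B = 5
EF = ES + duration = 5 + 10 = 15
Backward pass: LF(M) = deadline = 39; LS(M) = 39 - 3 = 36
LF(B2) = LS(M) - sum(successors on chain B) = 36 - 0 = 36
LS = LF - duration = 36 - 10 = 26
Total float = LS - ES = 26 - 5 = 21

21


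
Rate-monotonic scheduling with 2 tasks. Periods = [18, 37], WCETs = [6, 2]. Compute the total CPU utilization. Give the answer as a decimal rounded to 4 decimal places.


Compute individual utilizations (exact fractions):
  Task 1: C/T = 6/18 = 1/3 (approx. 0.3333)
  Task 2: C/T = 2/37 (approx. 0.0541)
Total utilization U = 1/3 + 2/37 = 43/111
Rounded to 4 decimal places: U = 0.3874
RM (Liu & Layland) bound for 2 tasks = 0.828427; compare with U = 43/111 (approx. 0.387387)
U <= bound, so schedulable by RM sufficient condition.

0.3874


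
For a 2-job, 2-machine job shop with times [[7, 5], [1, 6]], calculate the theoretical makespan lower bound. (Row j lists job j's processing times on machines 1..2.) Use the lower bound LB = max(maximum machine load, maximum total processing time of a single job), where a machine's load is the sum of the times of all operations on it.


Machine loads:
  Machine 1: 7 + 1 = 8
  Machine 2: 5 + 6 = 11
Max machine load = 11
Job totals:
  Job 1: 12
  Job 2: 7
Max job total = 12
Lower bound = max(11, 12) = 12

12


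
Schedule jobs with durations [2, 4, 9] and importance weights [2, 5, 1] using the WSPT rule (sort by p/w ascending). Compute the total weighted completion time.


Compute p/w ratios and sort ascending (WSPT): [(4, 5), (2, 2), (9, 1)]
Compute weighted completion times:
  Job (p=4,w=5): C=4, w*C=5*4=20
  Job (p=2,w=2): C=6, w*C=2*6=12
  Job (p=9,w=1): C=15, w*C=1*15=15
Total weighted completion time = 47

47


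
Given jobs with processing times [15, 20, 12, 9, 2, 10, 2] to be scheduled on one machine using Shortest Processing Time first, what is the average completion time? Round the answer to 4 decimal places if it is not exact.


Sort jobs by processing time (SPT order): [2, 2, 9, 10, 12, 15, 20]
Compute completion times sequentially:
  Job 1: processing = 2, completes at 2
  Job 2: processing = 2, completes at 4
  Job 3: processing = 9, completes at 13
  Job 4: processing = 10, completes at 23
  Job 5: processing = 12, completes at 35
  Job 6: processing = 15, completes at 50
  Job 7: processing = 20, completes at 70
Sum of completion times = 197
Average completion time = 197/7 = 28.1429

28.1429


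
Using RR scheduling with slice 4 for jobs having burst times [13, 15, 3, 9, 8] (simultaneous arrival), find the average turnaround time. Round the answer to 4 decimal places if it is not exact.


Time quantum = 4
Execution trace:
  J1 runs 4 units, time = 4
  J2 runs 4 units, time = 8
  J3 runs 3 units, time = 11
  J4 runs 4 units, time = 15
  J5 runs 4 units, time = 19
  J1 runs 4 units, time = 23
  J2 runs 4 units, time = 27
  J4 runs 4 units, time = 31
  J5 runs 4 units, time = 35
  J1 runs 4 units, time = 39
  J2 runs 4 units, time = 43
  J4 runs 1 units, time = 44
  J1 runs 1 units, time = 45
  J2 runs 3 units, time = 48
Finish times: [45, 48, 11, 44, 35]
Average turnaround = 183/5 = 36.6

36.6


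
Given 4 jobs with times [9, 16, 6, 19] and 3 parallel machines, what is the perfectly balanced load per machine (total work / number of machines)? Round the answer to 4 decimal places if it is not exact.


Total processing time = 9 + 16 + 6 + 19 = 50
Number of machines = 3
Ideal balanced load = 50 / 3 = 16.6667

16.6667


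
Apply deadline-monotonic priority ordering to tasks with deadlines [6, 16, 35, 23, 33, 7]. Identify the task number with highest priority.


Sort tasks by relative deadline (ascending):
  Task 1: deadline = 6
  Task 6: deadline = 7
  Task 2: deadline = 16
  Task 4: deadline = 23
  Task 5: deadline = 33
  Task 3: deadline = 35
Priority order (highest first): [1, 6, 2, 4, 5, 3]
Highest priority task = 1

1


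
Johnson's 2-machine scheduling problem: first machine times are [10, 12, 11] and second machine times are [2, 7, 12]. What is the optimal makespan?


Apply Johnson's rule:
  Group 1 (a <= b): [(3, 11, 12)]
  Group 2 (a > b): [(2, 12, 7), (1, 10, 2)]
Optimal job order: [3, 2, 1]
Schedule:
  Job 3: M1 done at 11, M2 done at 23
  Job 2: M1 done at 23, M2 done at 30
  Job 1: M1 done at 33, M2 done at 35
Makespan = 35

35


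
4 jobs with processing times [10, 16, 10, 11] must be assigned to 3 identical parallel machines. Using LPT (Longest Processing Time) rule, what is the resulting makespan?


Sort jobs in decreasing order (LPT): [16, 11, 10, 10]
Assign each job to the least loaded machine:
  Machine 1: jobs [16], load = 16
  Machine 2: jobs [11], load = 11
  Machine 3: jobs [10, 10], load = 20
Makespan = max load = 20

20


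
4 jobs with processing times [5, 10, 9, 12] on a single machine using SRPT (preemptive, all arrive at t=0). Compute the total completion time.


Since all jobs arrive at t=0, SRPT equals SPT ordering.
SPT order: [5, 9, 10, 12]
Completion times:
  Job 1: p=5, C=5
  Job 2: p=9, C=14
  Job 3: p=10, C=24
  Job 4: p=12, C=36
Total completion time = 5 + 14 + 24 + 36 = 79

79


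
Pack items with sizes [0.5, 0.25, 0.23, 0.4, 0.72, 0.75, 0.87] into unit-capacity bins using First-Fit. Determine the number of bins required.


Place items sequentially using First-Fit:
  Item 0.5 -> new Bin 1
  Item 0.25 -> Bin 1 (now 0.75)
  Item 0.23 -> Bin 1 (now 0.98)
  Item 0.4 -> new Bin 2
  Item 0.72 -> new Bin 3
  Item 0.75 -> new Bin 4
  Item 0.87 -> new Bin 5
Total bins used = 5

5


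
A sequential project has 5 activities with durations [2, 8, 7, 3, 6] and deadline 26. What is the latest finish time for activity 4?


LF(activity 4) = deadline - sum of successor durations
Successors: activities 5 through 5 with durations [6]
Sum of successor durations = 6
LF = 26 - 6 = 20

20


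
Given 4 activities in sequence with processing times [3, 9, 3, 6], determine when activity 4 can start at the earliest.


Activity 4 starts after activities 1 through 3 complete.
Predecessor durations: [3, 9, 3]
ES = 3 + 9 + 3 = 15

15


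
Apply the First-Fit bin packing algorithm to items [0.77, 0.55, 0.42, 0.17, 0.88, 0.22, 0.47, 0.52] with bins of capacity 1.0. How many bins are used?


Place items sequentially using First-Fit:
  Item 0.77 -> new Bin 1
  Item 0.55 -> new Bin 2
  Item 0.42 -> Bin 2 (now 0.97)
  Item 0.17 -> Bin 1 (now 0.94)
  Item 0.88 -> new Bin 3
  Item 0.22 -> new Bin 4
  Item 0.47 -> Bin 4 (now 0.69)
  Item 0.52 -> new Bin 5
Total bins used = 5

5


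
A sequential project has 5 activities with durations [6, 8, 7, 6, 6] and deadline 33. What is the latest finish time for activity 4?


LF(activity 4) = deadline - sum of successor durations
Successors: activities 5 through 5 with durations [6]
Sum of successor durations = 6
LF = 33 - 6 = 27

27


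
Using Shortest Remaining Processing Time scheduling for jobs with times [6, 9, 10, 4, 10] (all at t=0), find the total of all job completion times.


Since all jobs arrive at t=0, SRPT equals SPT ordering.
SPT order: [4, 6, 9, 10, 10]
Completion times:
  Job 1: p=4, C=4
  Job 2: p=6, C=10
  Job 3: p=9, C=19
  Job 4: p=10, C=29
  Job 5: p=10, C=39
Total completion time = 4 + 10 + 19 + 29 + 39 = 101

101


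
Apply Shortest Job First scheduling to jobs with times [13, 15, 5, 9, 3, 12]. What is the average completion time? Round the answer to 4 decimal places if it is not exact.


SJF order (ascending): [3, 5, 9, 12, 13, 15]
Completion times:
  Job 1: burst=3, C=3
  Job 2: burst=5, C=8
  Job 3: burst=9, C=17
  Job 4: burst=12, C=29
  Job 5: burst=13, C=42
  Job 6: burst=15, C=57
Average completion = 156/6 = 26.0

26.0


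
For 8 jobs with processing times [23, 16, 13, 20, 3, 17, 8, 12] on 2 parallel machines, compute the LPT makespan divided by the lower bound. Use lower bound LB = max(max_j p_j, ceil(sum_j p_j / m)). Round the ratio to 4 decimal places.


LPT order: [23, 20, 17, 16, 13, 12, 8, 3]
Machine loads after assignment: [54, 58]
LPT makespan = 58
Lower bound = max(max_job, ceil(total/2)) = max(23, 56) = 56
Ratio = 58 / 56 = 1.0357

1.0357


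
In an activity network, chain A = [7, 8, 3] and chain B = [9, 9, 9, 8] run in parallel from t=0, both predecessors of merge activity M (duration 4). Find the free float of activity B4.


ES(B4) = sum of predecessors on chain B = 27
EF(B4) = ES + duration = 27 + 8 = 35
Successor of B4 is M. ES(M) = max(sum(A), sum(B)) = max(18, 35) = 35
Free float = ES(successor) - EF(current) = 35 - 35 = 0

0


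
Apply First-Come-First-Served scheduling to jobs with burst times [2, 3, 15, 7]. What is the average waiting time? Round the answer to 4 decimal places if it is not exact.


FCFS order (as given): [2, 3, 15, 7]
Waiting times:
  Job 1: wait = 0
  Job 2: wait = 2
  Job 3: wait = 5
  Job 4: wait = 20
Sum of waiting times = 27
Average waiting time = 27/4 = 6.75

6.75


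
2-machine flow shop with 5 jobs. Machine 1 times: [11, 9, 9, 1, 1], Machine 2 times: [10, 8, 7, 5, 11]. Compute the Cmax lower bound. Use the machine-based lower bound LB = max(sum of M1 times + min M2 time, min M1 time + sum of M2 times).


LB1 = sum(M1 times) + min(M2 times) = 31 + 5 = 36
LB2 = min(M1 times) + sum(M2 times) = 1 + 41 = 42
Lower bound = max(LB1, LB2) = max(36, 42) = 42

42


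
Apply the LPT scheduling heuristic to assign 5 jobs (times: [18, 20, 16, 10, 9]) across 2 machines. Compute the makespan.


Sort jobs in decreasing order (LPT): [20, 18, 16, 10, 9]
Assign each job to the least loaded machine:
  Machine 1: jobs [20, 10, 9], load = 39
  Machine 2: jobs [18, 16], load = 34
Makespan = max load = 39

39


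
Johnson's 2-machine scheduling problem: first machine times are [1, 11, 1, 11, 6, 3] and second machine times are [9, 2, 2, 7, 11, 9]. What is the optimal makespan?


Apply Johnson's rule:
  Group 1 (a <= b): [(1, 1, 9), (3, 1, 2), (6, 3, 9), (5, 6, 11)]
  Group 2 (a > b): [(4, 11, 7), (2, 11, 2)]
Optimal job order: [1, 3, 6, 5, 4, 2]
Schedule:
  Job 1: M1 done at 1, M2 done at 10
  Job 3: M1 done at 2, M2 done at 12
  Job 6: M1 done at 5, M2 done at 21
  Job 5: M1 done at 11, M2 done at 32
  Job 4: M1 done at 22, M2 done at 39
  Job 2: M1 done at 33, M2 done at 41
Makespan = 41

41


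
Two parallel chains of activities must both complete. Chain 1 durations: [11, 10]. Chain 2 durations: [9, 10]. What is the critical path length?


Path A total = 11 + 10 = 21
Path B total = 9 + 10 = 19
Critical path = longest path = max(21, 19) = 21

21


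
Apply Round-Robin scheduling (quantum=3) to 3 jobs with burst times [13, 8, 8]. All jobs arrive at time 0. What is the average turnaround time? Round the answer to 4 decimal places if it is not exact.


Time quantum = 3
Execution trace:
  J1 runs 3 units, time = 3
  J2 runs 3 units, time = 6
  J3 runs 3 units, time = 9
  J1 runs 3 units, time = 12
  J2 runs 3 units, time = 15
  J3 runs 3 units, time = 18
  J1 runs 3 units, time = 21
  J2 runs 2 units, time = 23
  J3 runs 2 units, time = 25
  J1 runs 3 units, time = 28
  J1 runs 1 units, time = 29
Finish times: [29, 23, 25]
Average turnaround = 77/3 = 25.6667

25.6667


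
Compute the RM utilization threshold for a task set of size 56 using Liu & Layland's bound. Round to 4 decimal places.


Compute 2^(1/56) = 1.0124545481
Subtract 1: 1.0124545481 - 1 = 0.0124545481
Multiply by n: 56 * 0.0124545481 = 0.6974546936
Round to 4 dp: 0.6975

0.6975


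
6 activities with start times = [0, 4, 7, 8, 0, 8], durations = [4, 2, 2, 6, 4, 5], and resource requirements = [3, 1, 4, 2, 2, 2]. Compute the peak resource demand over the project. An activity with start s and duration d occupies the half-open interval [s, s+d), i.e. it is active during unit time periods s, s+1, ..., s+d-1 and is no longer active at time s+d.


Each activity i is active on [start_i, start_i + duration_i).
Compute total resource usage per time slot:
  t=0: active resources = [3, 2], total = 5
  t=1: active resources = [3, 2], total = 5
  t=2: active resources = [3, 2], total = 5
  t=3: active resources = [3, 2], total = 5
  t=4: active resources = [1], total = 1
  t=5: active resources = [1], total = 1
  t=6: active resources = [], total = 0
  t=7: active resources = [4], total = 4
  t=8: active resources = [4, 2, 2], total = 8
  t=9: active resources = [2, 2], total = 4
  t=10: active resources = [2, 2], total = 4
  t=11: active resources = [2, 2], total = 4
  t=12: active resources = [2, 2], total = 4
  t=13: active resources = [2], total = 2
Peak resource demand = 8

8


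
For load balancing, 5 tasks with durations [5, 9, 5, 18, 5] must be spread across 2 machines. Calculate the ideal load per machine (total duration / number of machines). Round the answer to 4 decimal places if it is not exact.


Total processing time = 5 + 9 + 5 + 18 + 5 = 42
Number of machines = 2
Ideal balanced load = 42 / 2 = 21.0

21.0


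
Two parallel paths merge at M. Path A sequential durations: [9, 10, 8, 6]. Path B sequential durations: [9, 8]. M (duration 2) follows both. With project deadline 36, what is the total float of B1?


Forward pass: ES(B1) = sum of predecessors on chain B = 0
EF = ES + duration = 0 + 9 = 9
Backward pass: LF(M) = deadline = 36; LS(M) = 36 - 2 = 34
LF(B1) = LS(M) - sum(successors on chain B) = 34 - 8 = 26
LS = LF - duration = 26 - 9 = 17
Total float = LS - ES = 17 - 0 = 17

17


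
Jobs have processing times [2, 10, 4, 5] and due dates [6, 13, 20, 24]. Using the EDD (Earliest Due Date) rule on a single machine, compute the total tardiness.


Sort by due date (EDD order): [(2, 6), (10, 13), (4, 20), (5, 24)]
Compute completion times and tardiness:
  Job 1: p=2, d=6, C=2, tardiness=max(0,2-6)=0
  Job 2: p=10, d=13, C=12, tardiness=max(0,12-13)=0
  Job 3: p=4, d=20, C=16, tardiness=max(0,16-20)=0
  Job 4: p=5, d=24, C=21, tardiness=max(0,21-24)=0
Total tardiness = 0

0


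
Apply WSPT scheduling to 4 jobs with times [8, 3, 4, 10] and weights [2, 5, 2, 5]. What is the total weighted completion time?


Compute p/w ratios and sort ascending (WSPT): [(3, 5), (4, 2), (10, 5), (8, 2)]
Compute weighted completion times:
  Job (p=3,w=5): C=3, w*C=5*3=15
  Job (p=4,w=2): C=7, w*C=2*7=14
  Job (p=10,w=5): C=17, w*C=5*17=85
  Job (p=8,w=2): C=25, w*C=2*25=50
Total weighted completion time = 164

164


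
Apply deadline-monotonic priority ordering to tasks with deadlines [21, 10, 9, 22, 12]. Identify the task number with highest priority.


Sort tasks by relative deadline (ascending):
  Task 3: deadline = 9
  Task 2: deadline = 10
  Task 5: deadline = 12
  Task 1: deadline = 21
  Task 4: deadline = 22
Priority order (highest first): [3, 2, 5, 1, 4]
Highest priority task = 3

3


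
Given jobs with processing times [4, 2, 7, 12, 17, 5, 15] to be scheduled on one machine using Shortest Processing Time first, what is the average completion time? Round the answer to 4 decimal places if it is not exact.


Sort jobs by processing time (SPT order): [2, 4, 5, 7, 12, 15, 17]
Compute completion times sequentially:
  Job 1: processing = 2, completes at 2
  Job 2: processing = 4, completes at 6
  Job 3: processing = 5, completes at 11
  Job 4: processing = 7, completes at 18
  Job 5: processing = 12, completes at 30
  Job 6: processing = 15, completes at 45
  Job 7: processing = 17, completes at 62
Sum of completion times = 174
Average completion time = 174/7 = 24.8571

24.8571


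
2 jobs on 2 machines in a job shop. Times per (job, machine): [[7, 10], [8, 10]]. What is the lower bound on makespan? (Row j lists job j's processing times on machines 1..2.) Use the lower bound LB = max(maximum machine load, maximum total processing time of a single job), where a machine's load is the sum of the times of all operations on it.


Machine loads:
  Machine 1: 7 + 8 = 15
  Machine 2: 10 + 10 = 20
Max machine load = 20
Job totals:
  Job 1: 17
  Job 2: 18
Max job total = 18
Lower bound = max(20, 18) = 20

20


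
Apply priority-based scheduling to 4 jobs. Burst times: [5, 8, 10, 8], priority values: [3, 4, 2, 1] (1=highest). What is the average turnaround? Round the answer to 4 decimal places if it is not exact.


Sort by priority (ascending = highest first):
Order: [(1, 8), (2, 10), (3, 5), (4, 8)]
Completion times:
  Priority 1, burst=8, C=8
  Priority 2, burst=10, C=18
  Priority 3, burst=5, C=23
  Priority 4, burst=8, C=31
Average turnaround = 80/4 = 20.0

20.0


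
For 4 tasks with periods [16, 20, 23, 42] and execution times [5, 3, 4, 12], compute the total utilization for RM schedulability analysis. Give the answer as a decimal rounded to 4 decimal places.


Compute individual utilizations (exact fractions):
  Task 1: C/T = 5/16 (approx. 0.3125)
  Task 2: C/T = 3/20 (approx. 0.15)
  Task 3: C/T = 4/23 (approx. 0.1739)
  Task 4: C/T = 12/42 = 2/7 (approx. 0.2857)
Total utilization U = 5/16 + 3/20 + 4/23 + 2/7 = 11877/12880
Rounded to 4 decimal places: U = 0.9221
RM (Liu & Layland) bound for 4 tasks = 0.756828; compare with U = 11877/12880 (approx. 0.922127)
bound < U <= 1, so the RM sufficient condition is not met (inconclusive; an exact test such as response-time analysis is needed).

0.9221


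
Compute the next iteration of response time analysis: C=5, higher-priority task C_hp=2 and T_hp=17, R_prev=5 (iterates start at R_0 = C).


R_next = C + ceil(R_prev / T_hp) * C_hp
ceil(5 / 17) = ceil(0.2941) = 1
Interference = 1 * 2 = 2
R_next = 5 + 2 = 7

7


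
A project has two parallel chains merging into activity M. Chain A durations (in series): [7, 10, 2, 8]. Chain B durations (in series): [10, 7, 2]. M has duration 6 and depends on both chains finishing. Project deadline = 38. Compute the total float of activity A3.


Forward pass: ES(A3) = sum of predecessors on chain A = 17
EF = ES + duration = 17 + 2 = 19
Backward pass: LF(M) = deadline = 38; LS(M) = 38 - 6 = 32
LF(A3) = LS(M) - sum(successors on chain A) = 32 - 8 = 24
LS = LF - duration = 24 - 2 = 22
Total float = LS - ES = 22 - 17 = 5

5


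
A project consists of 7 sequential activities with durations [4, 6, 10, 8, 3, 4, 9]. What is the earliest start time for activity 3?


Activity 3 starts after activities 1 through 2 complete.
Predecessor durations: [4, 6]
ES = 4 + 6 = 10

10


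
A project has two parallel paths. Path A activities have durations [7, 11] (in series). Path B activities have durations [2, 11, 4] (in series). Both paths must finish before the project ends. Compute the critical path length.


Path A total = 7 + 11 = 18
Path B total = 2 + 11 + 4 = 17
Critical path = longest path = max(18, 17) = 18

18


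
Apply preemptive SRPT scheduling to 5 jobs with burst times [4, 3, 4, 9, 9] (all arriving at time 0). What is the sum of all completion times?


Since all jobs arrive at t=0, SRPT equals SPT ordering.
SPT order: [3, 4, 4, 9, 9]
Completion times:
  Job 1: p=3, C=3
  Job 2: p=4, C=7
  Job 3: p=4, C=11
  Job 4: p=9, C=20
  Job 5: p=9, C=29
Total completion time = 3 + 7 + 11 + 20 + 29 = 70

70


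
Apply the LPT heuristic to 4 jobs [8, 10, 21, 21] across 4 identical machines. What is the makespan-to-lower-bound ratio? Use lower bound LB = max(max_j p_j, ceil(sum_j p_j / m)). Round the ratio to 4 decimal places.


LPT order: [21, 21, 10, 8]
Machine loads after assignment: [21, 21, 10, 8]
LPT makespan = 21
Lower bound = max(max_job, ceil(total/4)) = max(21, 15) = 21
Ratio = 21 / 21 = 1.0

1.0


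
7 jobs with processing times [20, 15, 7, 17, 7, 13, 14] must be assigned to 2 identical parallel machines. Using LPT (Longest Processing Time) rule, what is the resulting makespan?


Sort jobs in decreasing order (LPT): [20, 17, 15, 14, 13, 7, 7]
Assign each job to the least loaded machine:
  Machine 1: jobs [20, 14, 7, 7], load = 48
  Machine 2: jobs [17, 15, 13], load = 45
Makespan = max load = 48

48


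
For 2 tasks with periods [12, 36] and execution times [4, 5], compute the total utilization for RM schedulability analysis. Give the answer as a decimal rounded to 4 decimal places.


Compute individual utilizations (exact fractions):
  Task 1: C/T = 4/12 = 1/3 (approx. 0.3333)
  Task 2: C/T = 5/36 (approx. 0.1389)
Total utilization U = 1/3 + 5/36 = 17/36
Rounded to 4 decimal places: U = 0.4722
RM (Liu & Layland) bound for 2 tasks = 0.828427; compare with U = 17/36 (approx. 0.472222)
U <= bound, so schedulable by RM sufficient condition.

0.4722


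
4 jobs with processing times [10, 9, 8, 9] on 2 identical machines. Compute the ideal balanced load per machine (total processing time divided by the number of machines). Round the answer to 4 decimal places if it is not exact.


Total processing time = 10 + 9 + 8 + 9 = 36
Number of machines = 2
Ideal balanced load = 36 / 2 = 18.0

18.0


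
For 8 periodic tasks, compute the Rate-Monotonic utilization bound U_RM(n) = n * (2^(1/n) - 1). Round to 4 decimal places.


Compute 2^(1/8) = 1.0905077327
Subtract 1: 1.0905077327 - 1 = 0.0905077327
Multiply by n: 8 * 0.0905077327 = 0.7240618616
Round to 4 dp: 0.7241

0.7241


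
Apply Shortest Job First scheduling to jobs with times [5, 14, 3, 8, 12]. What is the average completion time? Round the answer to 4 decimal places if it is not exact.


SJF order (ascending): [3, 5, 8, 12, 14]
Completion times:
  Job 1: burst=3, C=3
  Job 2: burst=5, C=8
  Job 3: burst=8, C=16
  Job 4: burst=12, C=28
  Job 5: burst=14, C=42
Average completion = 97/5 = 19.4

19.4


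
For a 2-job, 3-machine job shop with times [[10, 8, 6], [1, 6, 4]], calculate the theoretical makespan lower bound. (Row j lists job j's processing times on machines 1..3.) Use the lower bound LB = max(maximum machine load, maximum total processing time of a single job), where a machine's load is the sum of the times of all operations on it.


Machine loads:
  Machine 1: 10 + 1 = 11
  Machine 2: 8 + 6 = 14
  Machine 3: 6 + 4 = 10
Max machine load = 14
Job totals:
  Job 1: 24
  Job 2: 11
Max job total = 24
Lower bound = max(14, 24) = 24

24


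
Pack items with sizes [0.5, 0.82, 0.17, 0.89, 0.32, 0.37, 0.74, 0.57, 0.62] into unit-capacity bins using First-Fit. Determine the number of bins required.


Place items sequentially using First-Fit:
  Item 0.5 -> new Bin 1
  Item 0.82 -> new Bin 2
  Item 0.17 -> Bin 1 (now 0.67)
  Item 0.89 -> new Bin 3
  Item 0.32 -> Bin 1 (now 0.99)
  Item 0.37 -> new Bin 4
  Item 0.74 -> new Bin 5
  Item 0.57 -> Bin 4 (now 0.94)
  Item 0.62 -> new Bin 6
Total bins used = 6

6


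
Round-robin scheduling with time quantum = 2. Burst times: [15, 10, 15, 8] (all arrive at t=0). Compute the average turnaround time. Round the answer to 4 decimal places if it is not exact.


Time quantum = 2
Execution trace:
  J1 runs 2 units, time = 2
  J2 runs 2 units, time = 4
  J3 runs 2 units, time = 6
  J4 runs 2 units, time = 8
  J1 runs 2 units, time = 10
  J2 runs 2 units, time = 12
  J3 runs 2 units, time = 14
  J4 runs 2 units, time = 16
  J1 runs 2 units, time = 18
  J2 runs 2 units, time = 20
  J3 runs 2 units, time = 22
  J4 runs 2 units, time = 24
  J1 runs 2 units, time = 26
  J2 runs 2 units, time = 28
  J3 runs 2 units, time = 30
  J4 runs 2 units, time = 32
  J1 runs 2 units, time = 34
  J2 runs 2 units, time = 36
  J3 runs 2 units, time = 38
  J1 runs 2 units, time = 40
  J3 runs 2 units, time = 42
  J1 runs 2 units, time = 44
  J3 runs 2 units, time = 46
  J1 runs 1 units, time = 47
  J3 runs 1 units, time = 48
Finish times: [47, 36, 48, 32]
Average turnaround = 163/4 = 40.75

40.75


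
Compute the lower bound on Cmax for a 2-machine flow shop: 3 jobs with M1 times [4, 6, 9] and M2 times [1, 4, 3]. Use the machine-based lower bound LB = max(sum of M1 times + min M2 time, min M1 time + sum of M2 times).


LB1 = sum(M1 times) + min(M2 times) = 19 + 1 = 20
LB2 = min(M1 times) + sum(M2 times) = 4 + 8 = 12
Lower bound = max(LB1, LB2) = max(20, 12) = 20

20


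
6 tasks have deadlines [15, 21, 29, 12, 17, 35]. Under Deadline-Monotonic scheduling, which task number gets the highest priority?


Sort tasks by relative deadline (ascending):
  Task 4: deadline = 12
  Task 1: deadline = 15
  Task 5: deadline = 17
  Task 2: deadline = 21
  Task 3: deadline = 29
  Task 6: deadline = 35
Priority order (highest first): [4, 1, 5, 2, 3, 6]
Highest priority task = 4

4


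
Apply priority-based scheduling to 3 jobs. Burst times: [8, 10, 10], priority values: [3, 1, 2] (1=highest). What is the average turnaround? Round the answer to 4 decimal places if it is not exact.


Sort by priority (ascending = highest first):
Order: [(1, 10), (2, 10), (3, 8)]
Completion times:
  Priority 1, burst=10, C=10
  Priority 2, burst=10, C=20
  Priority 3, burst=8, C=28
Average turnaround = 58/3 = 19.3333

19.3333


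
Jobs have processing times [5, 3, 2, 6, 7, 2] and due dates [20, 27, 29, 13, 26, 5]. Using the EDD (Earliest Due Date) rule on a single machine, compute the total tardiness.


Sort by due date (EDD order): [(2, 5), (6, 13), (5, 20), (7, 26), (3, 27), (2, 29)]
Compute completion times and tardiness:
  Job 1: p=2, d=5, C=2, tardiness=max(0,2-5)=0
  Job 2: p=6, d=13, C=8, tardiness=max(0,8-13)=0
  Job 3: p=5, d=20, C=13, tardiness=max(0,13-20)=0
  Job 4: p=7, d=26, C=20, tardiness=max(0,20-26)=0
  Job 5: p=3, d=27, C=23, tardiness=max(0,23-27)=0
  Job 6: p=2, d=29, C=25, tardiness=max(0,25-29)=0
Total tardiness = 0

0


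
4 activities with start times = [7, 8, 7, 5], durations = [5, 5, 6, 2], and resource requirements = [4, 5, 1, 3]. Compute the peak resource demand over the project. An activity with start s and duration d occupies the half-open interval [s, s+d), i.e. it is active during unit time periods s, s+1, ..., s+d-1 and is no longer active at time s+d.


Each activity i is active on [start_i, start_i + duration_i).
Compute total resource usage per time slot:
  t=0: active resources = [], total = 0
  t=1: active resources = [], total = 0
  t=2: active resources = [], total = 0
  t=3: active resources = [], total = 0
  t=4: active resources = [], total = 0
  t=5: active resources = [3], total = 3
  t=6: active resources = [3], total = 3
  t=7: active resources = [4, 1], total = 5
  t=8: active resources = [4, 5, 1], total = 10
  t=9: active resources = [4, 5, 1], total = 10
  t=10: active resources = [4, 5, 1], total = 10
  t=11: active resources = [4, 5, 1], total = 10
  t=12: active resources = [5, 1], total = 6
Peak resource demand = 10

10


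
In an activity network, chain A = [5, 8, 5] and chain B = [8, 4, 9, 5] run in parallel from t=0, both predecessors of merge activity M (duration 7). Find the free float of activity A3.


ES(A3) = sum of predecessors on chain A = 13
EF(A3) = ES + duration = 13 + 5 = 18
Successor of A3 is M. ES(M) = max(sum(A), sum(B)) = max(18, 26) = 26
Free float = ES(successor) - EF(current) = 26 - 18 = 8

8


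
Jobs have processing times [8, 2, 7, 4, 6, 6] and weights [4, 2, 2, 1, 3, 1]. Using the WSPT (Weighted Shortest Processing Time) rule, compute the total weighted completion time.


Compute p/w ratios and sort ascending (WSPT): [(2, 2), (8, 4), (6, 3), (7, 2), (4, 1), (6, 1)]
Compute weighted completion times:
  Job (p=2,w=2): C=2, w*C=2*2=4
  Job (p=8,w=4): C=10, w*C=4*10=40
  Job (p=6,w=3): C=16, w*C=3*16=48
  Job (p=7,w=2): C=23, w*C=2*23=46
  Job (p=4,w=1): C=27, w*C=1*27=27
  Job (p=6,w=1): C=33, w*C=1*33=33
Total weighted completion time = 198

198


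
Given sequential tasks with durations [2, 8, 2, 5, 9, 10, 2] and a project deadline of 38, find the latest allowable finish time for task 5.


LF(activity 5) = deadline - sum of successor durations
Successors: activities 6 through 7 with durations [10, 2]
Sum of successor durations = 12
LF = 38 - 12 = 26

26


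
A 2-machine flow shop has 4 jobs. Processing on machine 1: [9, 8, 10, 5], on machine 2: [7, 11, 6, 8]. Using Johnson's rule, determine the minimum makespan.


Apply Johnson's rule:
  Group 1 (a <= b): [(4, 5, 8), (2, 8, 11)]
  Group 2 (a > b): [(1, 9, 7), (3, 10, 6)]
Optimal job order: [4, 2, 1, 3]
Schedule:
  Job 4: M1 done at 5, M2 done at 13
  Job 2: M1 done at 13, M2 done at 24
  Job 1: M1 done at 22, M2 done at 31
  Job 3: M1 done at 32, M2 done at 38
Makespan = 38

38


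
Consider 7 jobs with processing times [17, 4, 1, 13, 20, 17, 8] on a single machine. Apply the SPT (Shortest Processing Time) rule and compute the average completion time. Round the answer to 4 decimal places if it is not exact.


Sort jobs by processing time (SPT order): [1, 4, 8, 13, 17, 17, 20]
Compute completion times sequentially:
  Job 1: processing = 1, completes at 1
  Job 2: processing = 4, completes at 5
  Job 3: processing = 8, completes at 13
  Job 4: processing = 13, completes at 26
  Job 5: processing = 17, completes at 43
  Job 6: processing = 17, completes at 60
  Job 7: processing = 20, completes at 80
Sum of completion times = 228
Average completion time = 228/7 = 32.5714

32.5714


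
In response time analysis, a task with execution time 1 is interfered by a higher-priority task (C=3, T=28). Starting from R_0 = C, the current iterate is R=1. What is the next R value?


R_next = C + ceil(R_prev / T_hp) * C_hp
ceil(1 / 28) = ceil(0.0357) = 1
Interference = 1 * 3 = 3
R_next = 1 + 3 = 4

4


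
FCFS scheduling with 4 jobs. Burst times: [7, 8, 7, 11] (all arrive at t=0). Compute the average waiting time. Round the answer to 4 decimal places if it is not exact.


FCFS order (as given): [7, 8, 7, 11]
Waiting times:
  Job 1: wait = 0
  Job 2: wait = 7
  Job 3: wait = 15
  Job 4: wait = 22
Sum of waiting times = 44
Average waiting time = 44/4 = 11.0

11.0


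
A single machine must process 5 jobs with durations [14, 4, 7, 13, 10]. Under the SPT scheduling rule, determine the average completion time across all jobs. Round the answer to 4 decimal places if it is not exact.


Sort jobs by processing time (SPT order): [4, 7, 10, 13, 14]
Compute completion times sequentially:
  Job 1: processing = 4, completes at 4
  Job 2: processing = 7, completes at 11
  Job 3: processing = 10, completes at 21
  Job 4: processing = 13, completes at 34
  Job 5: processing = 14, completes at 48
Sum of completion times = 118
Average completion time = 118/5 = 23.6

23.6


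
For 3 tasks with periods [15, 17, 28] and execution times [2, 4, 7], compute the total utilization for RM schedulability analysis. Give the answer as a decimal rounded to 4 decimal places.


Compute individual utilizations (exact fractions):
  Task 1: C/T = 2/15 (approx. 0.1333)
  Task 2: C/T = 4/17 (approx. 0.2353)
  Task 3: C/T = 7/28 = 1/4 (approx. 0.25)
Total utilization U = 2/15 + 4/17 + 1/4 = 631/1020
Rounded to 4 decimal places: U = 0.6186
RM (Liu & Layland) bound for 3 tasks = 0.779763; compare with U = 631/1020 (approx. 0.618627)
U <= bound, so schedulable by RM sufficient condition.

0.6186


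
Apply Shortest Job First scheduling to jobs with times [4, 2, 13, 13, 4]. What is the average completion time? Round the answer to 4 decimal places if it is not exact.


SJF order (ascending): [2, 4, 4, 13, 13]
Completion times:
  Job 1: burst=2, C=2
  Job 2: burst=4, C=6
  Job 3: burst=4, C=10
  Job 4: burst=13, C=23
  Job 5: burst=13, C=36
Average completion = 77/5 = 15.4

15.4


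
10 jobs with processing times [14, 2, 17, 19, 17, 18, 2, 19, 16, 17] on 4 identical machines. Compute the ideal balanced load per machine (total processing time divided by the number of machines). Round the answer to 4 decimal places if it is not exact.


Total processing time = 14 + 2 + 17 + 19 + 17 + 18 + 2 + 19 + 16 + 17 = 141
Number of machines = 4
Ideal balanced load = 141 / 4 = 35.25

35.25
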